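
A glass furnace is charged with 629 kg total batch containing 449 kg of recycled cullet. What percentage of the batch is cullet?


Cullet ratio = (cullet mass / total batch mass) * 100
  Ratio = 449 / 629 * 100 = 71.38%

71.38%


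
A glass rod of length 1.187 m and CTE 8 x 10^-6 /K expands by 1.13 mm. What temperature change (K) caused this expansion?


Rearrange dL = alpha * L0 * dT for dT:
  dT = dL / (alpha * L0)
  dL (m) = 1.13 / 1000 = 0.00113
  dT = 0.00113 / ((8 x 10^-6) * 1.187) = 119.0 K

119.0 K


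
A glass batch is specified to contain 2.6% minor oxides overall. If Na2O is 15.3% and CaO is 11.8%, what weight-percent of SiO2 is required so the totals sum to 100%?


Known pieces sum to 100%:
  SiO2 = 100 - (others + Na2O + CaO)
  SiO2 = 100 - (2.6 + 15.3 + 11.8) = 70.3%

70.3%


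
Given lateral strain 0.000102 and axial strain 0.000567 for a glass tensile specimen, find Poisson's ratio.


Poisson's ratio: nu = lateral strain / axial strain
  nu = 0.000102 / 0.000567 = 0.1799

0.1799


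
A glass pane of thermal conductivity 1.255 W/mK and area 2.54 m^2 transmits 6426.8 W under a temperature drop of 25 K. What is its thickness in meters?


Fourier's law: t = k * A * dT / Q
  t = 1.255 * 2.54 * 25 / 6426.8
  t = 79.6925 / 6426.8 = 0.0124 m

0.0124 m


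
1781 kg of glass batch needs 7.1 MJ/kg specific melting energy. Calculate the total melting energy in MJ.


Total energy = mass * specific energy
  E = 1781 * 7.1 = 12645.1 MJ

12645.1 MJ


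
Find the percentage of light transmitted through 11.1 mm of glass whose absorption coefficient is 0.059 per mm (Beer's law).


Beer-Lambert law: T = exp(-alpha * thickness)
  exponent = -0.059 * 11.1 = -0.6549
  T = exp(-0.6549) = 0.5195
  Percentage = 0.5195 * 100 = 51.95%

51.95%


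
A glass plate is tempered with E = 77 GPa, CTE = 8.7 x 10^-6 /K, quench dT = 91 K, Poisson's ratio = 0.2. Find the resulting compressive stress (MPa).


Tempering stress: sigma = E * alpha * dT / (1 - nu)
  E (MPa) = 77 * 1000 = 77000
  Numerator = 77000 * (8.7 x 10^-6) * 91 = 60.9609
  Denominator = 1 - 0.2 = 0.8
  sigma = 60.9609 / 0.8 = 76.2 MPa

76.2 MPa


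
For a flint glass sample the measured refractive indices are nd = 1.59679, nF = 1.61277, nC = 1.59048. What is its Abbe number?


Abbe number formula: Vd = (nd - 1) / (nF - nC)
  nd - 1 = 1.59679 - 1 = 0.59679
  nF - nC = 1.61277 - 1.59048 = 0.02229
  Vd = 0.59679 / 0.02229 = 26.77

26.77


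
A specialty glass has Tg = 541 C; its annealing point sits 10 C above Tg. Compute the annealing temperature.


The annealing temperature is Tg plus the offset:
  T_anneal = 541 + 10 = 551 C

551 C


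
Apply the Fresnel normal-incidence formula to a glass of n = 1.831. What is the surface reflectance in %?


Fresnel reflectance at normal incidence:
  R = ((n - 1)/(n + 1))^2
  (n - 1)/(n + 1) = (1.831 - 1)/(1.831 + 1) = 0.293536
  R = 0.293536^2 = 0.0861634
  R(%) = 0.0861634 * 100 = 8.616%

8.616%


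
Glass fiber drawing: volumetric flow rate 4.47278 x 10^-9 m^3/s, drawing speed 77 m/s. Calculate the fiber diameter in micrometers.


Cross-sectional area from continuity:
  A = Q / v = 4.47278 x 10^-9 / 77 = 5.808805 x 10^-11 m^2
Diameter from circular cross-section:
  d = sqrt(4A / pi) * 10^6 (m -> um)
  d = sqrt(4 * 5.808805 x 10^-11 / pi) * 10^6 = 8.6 um

8.6 um


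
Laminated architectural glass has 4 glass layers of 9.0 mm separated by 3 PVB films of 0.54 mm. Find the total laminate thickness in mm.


Total thickness = glass contribution + PVB contribution
  Glass: 4 * 9.0 = 36.0 mm
  PVB: 3 * 0.54 = 1.62 mm
  Total = 36.0 + 1.62 = 37.62 mm

37.62 mm


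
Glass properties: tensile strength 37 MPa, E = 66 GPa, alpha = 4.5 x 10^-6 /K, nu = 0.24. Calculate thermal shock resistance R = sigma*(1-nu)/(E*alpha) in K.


Thermal shock resistance: R = sigma * (1 - nu) / (E * alpha)
  Numerator = 37 * (1 - 0.24) = 28.12
  Denominator = 66 * 1000 * (4.5 x 10^-6) = 0.297
  R = 28.12 / 0.297 = 94.7 K

94.7 K


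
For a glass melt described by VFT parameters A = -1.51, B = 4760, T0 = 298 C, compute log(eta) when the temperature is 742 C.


VFT equation: log(eta) = A + B / (T - T0)
  T - T0 = 742 - 298 = 444
  B / (T - T0) = 4760 / 444 = 10.721
  log(eta) = -1.51 + 10.721 = 9.211

9.211


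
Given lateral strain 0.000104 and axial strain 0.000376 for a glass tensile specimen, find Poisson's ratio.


Poisson's ratio: nu = lateral strain / axial strain
  nu = 0.000104 / 0.000376 = 0.2766

0.2766


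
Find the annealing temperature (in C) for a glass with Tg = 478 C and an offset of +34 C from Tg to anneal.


The annealing temperature is Tg plus the offset:
  T_anneal = 478 + 34 = 512 C

512 C


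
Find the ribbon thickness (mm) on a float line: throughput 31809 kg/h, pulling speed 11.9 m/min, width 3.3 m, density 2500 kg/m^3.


Ribbon cross-section from mass balance:
  Volume rate = throughput / density = 31809 / 2500 = 12.7236 m^3/h
  thickness = volume rate / (speed * 60 * width), i.e.
  thickness = throughput / (60 * speed * width * density) * 1000
  thickness = 31809 / (60 * 11.9 * 3.3 * 2500) * 1000 = 5.4 mm

5.4 mm


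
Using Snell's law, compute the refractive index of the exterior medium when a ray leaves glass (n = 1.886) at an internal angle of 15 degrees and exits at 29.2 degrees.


Apply Snell's law: n1 * sin(theta1) = n2 * sin(theta2)
  n2 = n1 * sin(theta1) / sin(theta2)
  sin(15) = 0.258819
  sin(29.2) = 0.48786
  n2 = 1.886 * 0.258819 / 0.48786 = 1.0006

1.0006


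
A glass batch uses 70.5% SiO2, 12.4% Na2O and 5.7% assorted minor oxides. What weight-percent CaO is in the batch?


Pieces sum to 100%:
  CaO = 100 - (SiO2 + Na2O + others)
  CaO = 100 - (70.5 + 12.4 + 5.7) = 11.4%

11.4%


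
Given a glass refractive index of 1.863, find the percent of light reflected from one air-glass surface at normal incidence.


Fresnel reflectance at normal incidence:
  R = ((n - 1)/(n + 1))^2
  (n - 1)/(n + 1) = (1.863 - 1)/(1.863 + 1) = 0.301432
  R = 0.301432^2 = 0.0908613
  R(%) = 0.0908613 * 100 = 9.086%

9.086%


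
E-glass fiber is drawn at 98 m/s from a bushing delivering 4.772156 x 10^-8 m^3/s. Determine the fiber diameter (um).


Cross-sectional area from continuity:
  A = Q / v = 4.772156 x 10^-8 / 98 = 4.869547 x 10^-10 m^2
Diameter from circular cross-section:
  d = sqrt(4A / pi) * 10^6 (m -> um)
  d = sqrt(4 * 4.869547 x 10^-10 / pi) * 10^6 = 24.9 um

24.9 um


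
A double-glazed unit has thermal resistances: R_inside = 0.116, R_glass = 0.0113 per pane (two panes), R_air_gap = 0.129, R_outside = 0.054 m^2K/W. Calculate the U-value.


Total thermal resistance (series):
  R_total = R_in + R_glass + R_air + R_glass + R_out
  R_total = 0.116 + 0.0113 + 0.129 + 0.0113 + 0.054 = 0.3216 m^2K/W
U-value = 1 / R_total = 1 / 0.3216 = 3.109 W/m^2K

3.109 W/m^2K


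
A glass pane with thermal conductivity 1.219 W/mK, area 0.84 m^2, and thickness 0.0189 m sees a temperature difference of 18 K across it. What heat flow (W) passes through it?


Fourier's law: Q = k * A * dT / t
  Q = 1.219 * 0.84 * 18 / 0.0189
  Q = 18.43128 / 0.0189 = 975.2 W

975.2 W


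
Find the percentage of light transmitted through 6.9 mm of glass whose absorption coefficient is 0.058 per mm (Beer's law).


Beer-Lambert law: T = exp(-alpha * thickness)
  exponent = -0.058 * 6.9 = -0.4002
  T = exp(-0.4002) = 0.6702
  Percentage = 0.6702 * 100 = 67.02%

67.02%


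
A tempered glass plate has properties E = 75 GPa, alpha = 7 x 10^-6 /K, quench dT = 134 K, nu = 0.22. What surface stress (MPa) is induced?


Tempering stress: sigma = E * alpha * dT / (1 - nu)
  E (MPa) = 75 * 1000 = 75000
  Numerator = 75000 * (7 x 10^-6) * 134 = 70.35
  Denominator = 1 - 0.22 = 0.78
  sigma = 70.35 / 0.78 = 90.2 MPa

90.2 MPa


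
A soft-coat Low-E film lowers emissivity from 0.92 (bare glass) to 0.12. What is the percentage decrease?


Percentage reduction = (1 - coated/uncoated) * 100
  Ratio = 0.12 / 0.92 = 0.1304
  Reduction = (1 - 0.1304) * 100 = 87.0%

87.0%


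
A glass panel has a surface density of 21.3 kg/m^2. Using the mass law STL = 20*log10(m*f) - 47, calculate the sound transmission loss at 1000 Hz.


Mass law: STL = 20 * log10(m * f) - 47
  m * f = 21.3 * 1000 = 21300
  log10(21300) = 4.32838
  STL = 20 * 4.32838 - 47 = 86.5676 - 47 = 39.6 dB

39.6 dB


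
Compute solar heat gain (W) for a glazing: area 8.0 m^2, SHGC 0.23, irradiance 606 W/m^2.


Solar heat gain: Q = Area * SHGC * Irradiance
  Q = 8.0 * 0.23 * 606 = 1115 W

1115 W


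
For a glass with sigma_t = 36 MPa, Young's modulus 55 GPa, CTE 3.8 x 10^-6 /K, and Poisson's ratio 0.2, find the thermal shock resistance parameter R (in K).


Thermal shock resistance: R = sigma * (1 - nu) / (E * alpha)
  Numerator = 36 * (1 - 0.2) = 28.8
  Denominator = 55 * 1000 * (3.8 x 10^-6) = 0.209
  R = 28.8 / 0.209 = 137.8 K

137.8 K


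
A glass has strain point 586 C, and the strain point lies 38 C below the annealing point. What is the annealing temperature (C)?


T_anneal = T_strain + gap:
  T_anneal = 586 + 38 = 624 C

624 C


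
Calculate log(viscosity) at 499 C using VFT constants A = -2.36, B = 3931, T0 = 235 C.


VFT equation: log(eta) = A + B / (T - T0)
  T - T0 = 499 - 235 = 264
  B / (T - T0) = 3931 / 264 = 14.89
  log(eta) = -2.36 + 14.89 = 12.53

12.53


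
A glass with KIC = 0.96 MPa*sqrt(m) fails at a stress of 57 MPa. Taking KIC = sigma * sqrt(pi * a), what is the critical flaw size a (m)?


Rearrange KIC = sigma * sqrt(pi * a):
  sqrt(pi * a) = KIC / sigma
  sqrt(pi * a) = 0.96 / 57 = 0.016842
  a = (KIC / sigma)^2 / pi
  a = 0.016842^2 / pi = 0.0000903 m

0.0000903 m


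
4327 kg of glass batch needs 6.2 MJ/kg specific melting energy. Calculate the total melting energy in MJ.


Total energy = mass * specific energy
  E = 4327 * 6.2 = 26827.4 MJ

26827.4 MJ


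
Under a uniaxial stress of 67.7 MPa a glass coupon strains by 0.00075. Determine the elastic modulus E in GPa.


Young's modulus: E = stress / strain
  E = 67.7 MPa / 0.00075 = 90266.67 MPa
Convert to GPa: 90266.67 / 1000 = 90.27 GPa

90.27 GPa


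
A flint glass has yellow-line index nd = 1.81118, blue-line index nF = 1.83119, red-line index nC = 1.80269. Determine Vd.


Abbe number formula: Vd = (nd - 1) / (nF - nC)
  nd - 1 = 1.81118 - 1 = 0.81118
  nF - nC = 1.83119 - 1.80269 = 0.0285
  Vd = 0.81118 / 0.0285 = 28.46

28.46


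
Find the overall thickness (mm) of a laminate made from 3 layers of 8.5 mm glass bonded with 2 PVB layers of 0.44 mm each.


Total thickness = glass contribution + PVB contribution
  Glass: 3 * 8.5 = 25.5 mm
  PVB: 2 * 0.44 = 0.88 mm
  Total = 25.5 + 0.88 = 26.38 mm

26.38 mm


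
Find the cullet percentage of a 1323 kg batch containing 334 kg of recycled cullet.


Cullet ratio = (cullet mass / total batch mass) * 100
  Ratio = 334 / 1323 * 100 = 25.25%

25.25%


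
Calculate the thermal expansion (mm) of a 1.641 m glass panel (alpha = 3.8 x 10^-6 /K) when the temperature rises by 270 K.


Thermal expansion formula: dL = alpha * L0 * dT
  dL = (3.8 x 10^-6) * 1.641 * 270 = 0.00168367 m
Convert to mm: 0.00168367 * 1000 = 1.6837 mm

1.6837 mm


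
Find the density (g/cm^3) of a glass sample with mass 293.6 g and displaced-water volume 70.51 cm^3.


Use the definition of density:
  rho = mass / volume
  rho = 293.6 / 70.51 = 4.164 g/cm^3

4.164 g/cm^3


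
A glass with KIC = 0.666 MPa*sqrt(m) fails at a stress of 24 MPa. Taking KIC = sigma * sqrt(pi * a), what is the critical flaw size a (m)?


Rearrange KIC = sigma * sqrt(pi * a):
  sqrt(pi * a) = KIC / sigma
  sqrt(pi * a) = 0.666 / 24 = 0.02775
  a = (KIC / sigma)^2 / pi
  a = 0.02775^2 / pi = 0.0002451 m

0.0002451 m


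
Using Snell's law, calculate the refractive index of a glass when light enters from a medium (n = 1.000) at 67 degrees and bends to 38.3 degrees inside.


Apply Snell's law: n1 * sin(theta1) = n2 * sin(theta2)
  n2 = n1 * sin(theta1) / sin(theta2)
  sin(67) = 0.920505
  sin(38.3) = 0.619779
  n2 = 1.000 * 0.920505 / 0.619779 = 1.4852

1.4852


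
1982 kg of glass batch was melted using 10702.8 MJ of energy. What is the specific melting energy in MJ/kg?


Rearrange E = m * s for s:
  s = E / m
  s = 10702.8 / 1982 = 5.4 MJ/kg

5.4 MJ/kg


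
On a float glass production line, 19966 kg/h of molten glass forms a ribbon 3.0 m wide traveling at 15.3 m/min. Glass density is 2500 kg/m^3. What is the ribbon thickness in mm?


Ribbon cross-section from mass balance:
  Volume rate = throughput / density = 19966 / 2500 = 7.9864 m^3/h
  thickness = volume rate / (speed * 60 * width), i.e.
  thickness = throughput / (60 * speed * width * density) * 1000
  thickness = 19966 / (60 * 15.3 * 3.0 * 2500) * 1000 = 2.9 mm

2.9 mm


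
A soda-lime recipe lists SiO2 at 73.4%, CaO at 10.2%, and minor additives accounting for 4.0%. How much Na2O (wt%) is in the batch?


Pieces sum to 100%:
  Na2O = 100 - (SiO2 + CaO + others)
  Na2O = 100 - (73.4 + 10.2 + 4.0) = 12.4%

12.4%


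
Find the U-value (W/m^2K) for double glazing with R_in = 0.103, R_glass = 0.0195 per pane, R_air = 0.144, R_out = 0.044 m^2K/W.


Total thermal resistance (series):
  R_total = R_in + R_glass + R_air + R_glass + R_out
  R_total = 0.103 + 0.0195 + 0.144 + 0.0195 + 0.044 = 0.33 m^2K/W
U-value = 1 / R_total = 1 / 0.33 = 3.03 W/m^2K

3.03 W/m^2K


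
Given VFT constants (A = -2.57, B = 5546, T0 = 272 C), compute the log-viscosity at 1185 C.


VFT equation: log(eta) = A + B / (T - T0)
  T - T0 = 1185 - 272 = 913
  B / (T - T0) = 5546 / 913 = 6.074
  log(eta) = -2.57 + 6.074 = 3.504

3.504


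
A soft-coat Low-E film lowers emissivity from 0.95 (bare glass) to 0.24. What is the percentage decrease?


Percentage reduction = (1 - coated/uncoated) * 100
  Ratio = 0.24 / 0.95 = 0.2526
  Reduction = (1 - 0.2526) * 100 = 74.7%

74.7%


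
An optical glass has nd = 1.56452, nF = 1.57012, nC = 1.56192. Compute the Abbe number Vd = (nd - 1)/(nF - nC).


Abbe number formula: Vd = (nd - 1) / (nF - nC)
  nd - 1 = 1.56452 - 1 = 0.56452
  nF - nC = 1.57012 - 1.56192 = 0.0082
  Vd = 0.56452 / 0.0082 = 68.84

68.84


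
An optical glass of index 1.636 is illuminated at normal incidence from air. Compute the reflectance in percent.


Fresnel reflectance at normal incidence:
  R = ((n - 1)/(n + 1))^2
  (n - 1)/(n + 1) = (1.636 - 1)/(1.636 + 1) = 0.241275
  R = 0.241275^2 = 0.0582136
  R(%) = 0.0582136 * 100 = 5.821%

5.821%


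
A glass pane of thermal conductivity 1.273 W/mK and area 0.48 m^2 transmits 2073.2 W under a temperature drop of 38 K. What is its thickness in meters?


Fourier's law: t = k * A * dT / Q
  t = 1.273 * 0.48 * 38 / 2073.2
  t = 23.21952 / 2073.2 = 0.0112 m

0.0112 m


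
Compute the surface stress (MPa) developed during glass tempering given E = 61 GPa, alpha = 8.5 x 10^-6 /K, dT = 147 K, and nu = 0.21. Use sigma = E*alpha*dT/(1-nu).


Tempering stress: sigma = E * alpha * dT / (1 - nu)
  E (MPa) = 61 * 1000 = 61000
  Numerator = 61000 * (8.5 x 10^-6) * 147 = 76.2195
  Denominator = 1 - 0.21 = 0.79
  sigma = 76.2195 / 0.79 = 96.5 MPa

96.5 MPa


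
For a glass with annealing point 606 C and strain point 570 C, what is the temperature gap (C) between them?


Gap = T_anneal - T_strain:
  gap = 606 - 570 = 36 C

36 C


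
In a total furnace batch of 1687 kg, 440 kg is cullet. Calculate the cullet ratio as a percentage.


Cullet ratio = (cullet mass / total batch mass) * 100
  Ratio = 440 / 1687 * 100 = 26.08%

26.08%


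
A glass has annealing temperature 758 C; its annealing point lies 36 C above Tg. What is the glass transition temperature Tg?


Rearrange T_anneal = Tg + offset for Tg:
  Tg = T_anneal - offset = 758 - 36 = 722 C

722 C


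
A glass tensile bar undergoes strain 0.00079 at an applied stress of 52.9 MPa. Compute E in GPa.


Young's modulus: E = stress / strain
  E = 52.9 MPa / 0.00079 = 66962.03 MPa
Convert to GPa: 66962.03 / 1000 = 66.96 GPa

66.96 GPa


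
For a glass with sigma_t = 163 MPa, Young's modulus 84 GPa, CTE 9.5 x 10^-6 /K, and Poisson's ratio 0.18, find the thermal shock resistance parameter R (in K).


Thermal shock resistance: R = sigma * (1 - nu) / (E * alpha)
  Numerator = 163 * (1 - 0.18) = 133.66
  Denominator = 84 * 1000 * (9.5 x 10^-6) = 0.798
  R = 133.66 / 0.798 = 167.5 K

167.5 K


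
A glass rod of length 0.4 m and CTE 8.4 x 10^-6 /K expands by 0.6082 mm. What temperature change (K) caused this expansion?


Rearrange dL = alpha * L0 * dT for dT:
  dT = dL / (alpha * L0)
  dL (m) = 0.6082 / 1000 = 0.0006082
  dT = 0.0006082 / ((8.4 x 10^-6) * 0.4) = 181.0 K

181.0 K


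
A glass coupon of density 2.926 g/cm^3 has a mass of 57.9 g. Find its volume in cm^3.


Rearrange rho = m / V:
  V = m / rho
  V = 57.9 / 2.926 = 19.788 cm^3

19.788 cm^3


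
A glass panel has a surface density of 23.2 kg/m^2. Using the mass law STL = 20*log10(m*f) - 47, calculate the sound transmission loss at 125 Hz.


Mass law: STL = 20 * log10(m * f) - 47
  m * f = 23.2 * 125 = 2900
  log10(2900) = 3.4624
  STL = 20 * 3.4624 - 47 = 69.248 - 47 = 22.2 dB

22.2 dB


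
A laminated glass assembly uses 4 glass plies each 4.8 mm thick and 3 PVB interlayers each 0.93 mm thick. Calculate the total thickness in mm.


Total thickness = glass contribution + PVB contribution
  Glass: 4 * 4.8 = 19.2 mm
  PVB: 3 * 0.93 = 2.79 mm
  Total = 19.2 + 2.79 = 21.99 mm

21.99 mm


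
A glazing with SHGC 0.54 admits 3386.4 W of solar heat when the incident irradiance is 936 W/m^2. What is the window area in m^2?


Rearrange Q = Area * SHGC * Irradiance:
  Area = Q / (SHGC * Irradiance)
  Area = 3386.4 / (0.54 * 936) = 6.7 m^2

6.7 m^2


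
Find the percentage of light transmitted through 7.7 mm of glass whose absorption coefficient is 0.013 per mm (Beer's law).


Beer-Lambert law: T = exp(-alpha * thickness)
  exponent = -0.013 * 7.7 = -0.1001
  T = exp(-0.1001) = 0.9047
  Percentage = 0.9047 * 100 = 90.47%

90.47%


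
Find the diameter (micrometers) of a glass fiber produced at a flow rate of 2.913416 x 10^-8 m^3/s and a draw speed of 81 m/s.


Cross-sectional area from continuity:
  A = Q / v = 2.913416 x 10^-8 / 81 = 3.59681 x 10^-10 m^2
Diameter from circular cross-section:
  d = sqrt(4A / pi) * 10^6 (m -> um)
  d = sqrt(4 * 3.59681 x 10^-10 / pi) * 10^6 = 21.4 um

21.4 um


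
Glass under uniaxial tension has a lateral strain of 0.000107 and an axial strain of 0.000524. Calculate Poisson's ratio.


Poisson's ratio: nu = lateral strain / axial strain
  nu = 0.000107 / 0.000524 = 0.2042

0.2042


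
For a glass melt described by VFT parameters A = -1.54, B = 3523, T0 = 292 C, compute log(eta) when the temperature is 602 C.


VFT equation: log(eta) = A + B / (T - T0)
  T - T0 = 602 - 292 = 310
  B / (T - T0) = 3523 / 310 = 11.365
  log(eta) = -1.54 + 11.365 = 9.825

9.825


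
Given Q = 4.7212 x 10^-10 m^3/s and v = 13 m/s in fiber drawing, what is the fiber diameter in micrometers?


Cross-sectional area from continuity:
  A = Q / v = 4.7212 x 10^-10 / 13 = 3.631692 x 10^-11 m^2
Diameter from circular cross-section:
  d = sqrt(4A / pi) * 10^6 (m -> um)
  d = sqrt(4 * 3.631692 x 10^-11 / pi) * 10^6 = 6.8 um

6.8 um


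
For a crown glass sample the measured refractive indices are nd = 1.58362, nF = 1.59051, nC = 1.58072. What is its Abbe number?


Abbe number formula: Vd = (nd - 1) / (nF - nC)
  nd - 1 = 1.58362 - 1 = 0.58362
  nF - nC = 1.59051 - 1.58072 = 0.00979
  Vd = 0.58362 / 0.00979 = 59.61

59.61


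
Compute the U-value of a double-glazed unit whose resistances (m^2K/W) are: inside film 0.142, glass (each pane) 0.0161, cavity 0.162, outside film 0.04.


Total thermal resistance (series):
  R_total = R_in + R_glass + R_air + R_glass + R_out
  R_total = 0.142 + 0.0161 + 0.162 + 0.0161 + 0.04 = 0.3762 m^2K/W
U-value = 1 / R_total = 1 / 0.3762 = 2.658 W/m^2K

2.658 W/m^2K


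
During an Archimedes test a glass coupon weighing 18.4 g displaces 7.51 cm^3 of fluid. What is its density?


Use the definition of density:
  rho = mass / volume
  rho = 18.4 / 7.51 = 2.45 g/cm^3

2.45 g/cm^3


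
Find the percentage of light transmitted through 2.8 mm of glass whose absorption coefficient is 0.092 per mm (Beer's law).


Beer-Lambert law: T = exp(-alpha * thickness)
  exponent = -0.092 * 2.8 = -0.2576
  T = exp(-0.2576) = 0.7729
  Percentage = 0.7729 * 100 = 77.29%

77.29%


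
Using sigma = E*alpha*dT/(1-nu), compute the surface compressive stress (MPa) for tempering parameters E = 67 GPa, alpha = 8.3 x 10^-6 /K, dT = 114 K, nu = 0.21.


Tempering stress: sigma = E * alpha * dT / (1 - nu)
  E (MPa) = 67 * 1000 = 67000
  Numerator = 67000 * (8.3 x 10^-6) * 114 = 63.3954
  Denominator = 1 - 0.21 = 0.79
  sigma = 63.3954 / 0.79 = 80.2 MPa

80.2 MPa


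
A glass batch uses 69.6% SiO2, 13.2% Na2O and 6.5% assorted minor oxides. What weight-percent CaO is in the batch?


Pieces sum to 100%:
  CaO = 100 - (SiO2 + Na2O + others)
  CaO = 100 - (69.6 + 13.2 + 6.5) = 10.7%

10.7%


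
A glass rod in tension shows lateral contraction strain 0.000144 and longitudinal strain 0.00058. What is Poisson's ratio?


Poisson's ratio: nu = lateral strain / axial strain
  nu = 0.000144 / 0.00058 = 0.2483

0.2483


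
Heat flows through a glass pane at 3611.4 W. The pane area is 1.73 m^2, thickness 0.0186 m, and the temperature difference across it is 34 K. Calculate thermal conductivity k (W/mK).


Fourier's law rearranged: k = Q * t / (A * dT)
  Numerator = 3611.4 * 0.0186 = 67.17204
  Denominator = 1.73 * 34 = 58.82
  k = 67.17204 / 58.82 = 1.142 W/mK

1.142 W/mK


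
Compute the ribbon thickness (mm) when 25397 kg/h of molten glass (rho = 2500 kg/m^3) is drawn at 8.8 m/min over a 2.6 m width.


Ribbon cross-section from mass balance:
  Volume rate = throughput / density = 25397 / 2500 = 10.1588 m^3/h
  thickness = volume rate / (speed * 60 * width), i.e.
  thickness = throughput / (60 * speed * width * density) * 1000
  thickness = 25397 / (60 * 8.8 * 2.6 * 2500) * 1000 = 7.4 mm

7.4 mm


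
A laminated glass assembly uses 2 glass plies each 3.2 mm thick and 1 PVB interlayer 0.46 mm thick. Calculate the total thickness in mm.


Total thickness = glass contribution + PVB contribution
  Glass: 2 * 3.2 = 6.4 mm
  PVB: 1 * 0.46 = 0.46 mm
  Total = 6.4 + 0.46 = 6.86 mm

6.86 mm


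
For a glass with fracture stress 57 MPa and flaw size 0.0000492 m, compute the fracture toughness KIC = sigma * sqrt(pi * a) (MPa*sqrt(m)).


Fracture toughness: KIC = sigma * sqrt(pi * a)
  pi * a = pi * 0.0000492 = 0.000154566
  sqrt(pi * a) = 0.012432
  KIC = 57 * 0.012432 = 0.709 MPa*sqrt(m)

0.709 MPa*sqrt(m)


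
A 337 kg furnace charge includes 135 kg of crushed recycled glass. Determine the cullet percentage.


Cullet ratio = (cullet mass / total batch mass) * 100
  Ratio = 135 / 337 * 100 = 40.06%

40.06%


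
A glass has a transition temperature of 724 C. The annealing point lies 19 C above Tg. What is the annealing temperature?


The annealing temperature is Tg plus the offset:
  T_anneal = 724 + 19 = 743 C

743 C


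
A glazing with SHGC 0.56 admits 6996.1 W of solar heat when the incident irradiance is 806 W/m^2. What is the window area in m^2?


Rearrange Q = Area * SHGC * Irradiance:
  Area = Q / (SHGC * Irradiance)
  Area = 6996.1 / (0.56 * 806) = 15.5 m^2

15.5 m^2


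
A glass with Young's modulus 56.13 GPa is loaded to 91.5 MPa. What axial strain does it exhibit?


Rearrange E = sigma / epsilon:
  epsilon = sigma / E
  E (MPa) = 56.13 * 1000 = 56130
  epsilon = 91.5 / 56130 = 0.00163

0.00163


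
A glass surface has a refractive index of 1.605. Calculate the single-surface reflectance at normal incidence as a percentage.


Fresnel reflectance at normal incidence:
  R = ((n - 1)/(n + 1))^2
  (n - 1)/(n + 1) = (1.605 - 1)/(1.605 + 1) = 0.232246
  R = 0.232246^2 = 0.0539382
  R(%) = 0.0539382 * 100 = 5.394%

5.394%


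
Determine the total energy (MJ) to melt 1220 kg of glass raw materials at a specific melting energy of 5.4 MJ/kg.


Total energy = mass * specific energy
  E = 1220 * 5.4 = 6588 MJ

6588 MJ


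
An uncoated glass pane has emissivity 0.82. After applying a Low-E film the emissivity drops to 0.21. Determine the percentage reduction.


Percentage reduction = (1 - coated/uncoated) * 100
  Ratio = 0.21 / 0.82 = 0.2561
  Reduction = (1 - 0.2561) * 100 = 74.4%

74.4%


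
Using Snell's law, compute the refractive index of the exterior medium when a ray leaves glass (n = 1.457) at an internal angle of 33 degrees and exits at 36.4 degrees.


Apply Snell's law: n1 * sin(theta1) = n2 * sin(theta2)
  n2 = n1 * sin(theta1) / sin(theta2)
  sin(33) = 0.544639
  sin(36.4) = 0.593419
  n2 = 1.457 * 0.544639 / 0.593419 = 1.3372

1.3372


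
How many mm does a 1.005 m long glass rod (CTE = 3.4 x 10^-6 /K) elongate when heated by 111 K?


Thermal expansion formula: dL = alpha * L0 * dT
  dL = (3.4 x 10^-6) * 1.005 * 111 = 0.00037929 m
Convert to mm: 0.00037929 * 1000 = 0.3793 mm

0.3793 mm


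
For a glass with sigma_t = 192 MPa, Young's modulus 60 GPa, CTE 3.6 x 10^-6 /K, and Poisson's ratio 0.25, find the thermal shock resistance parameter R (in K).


Thermal shock resistance: R = sigma * (1 - nu) / (E * alpha)
  Numerator = 192 * (1 - 0.25) = 144.0
  Denominator = 60 * 1000 * (3.6 x 10^-6) = 0.216
  R = 144.0 / 0.216 = 666.7 K

666.7 K


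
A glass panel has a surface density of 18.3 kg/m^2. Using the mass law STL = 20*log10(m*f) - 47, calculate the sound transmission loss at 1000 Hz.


Mass law: STL = 20 * log10(m * f) - 47
  m * f = 18.3 * 1000 = 18300
  log10(18300) = 4.26245
  STL = 20 * 4.26245 - 47 = 85.249 - 47 = 38.2 dB

38.2 dB


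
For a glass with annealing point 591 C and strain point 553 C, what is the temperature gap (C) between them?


Gap = T_anneal - T_strain:
  gap = 591 - 553 = 38 C

38 C


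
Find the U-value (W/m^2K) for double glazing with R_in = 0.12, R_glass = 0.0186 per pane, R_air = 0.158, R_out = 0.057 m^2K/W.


Total thermal resistance (series):
  R_total = R_in + R_glass + R_air + R_glass + R_out
  R_total = 0.12 + 0.0186 + 0.158 + 0.0186 + 0.057 = 0.3722 m^2K/W
U-value = 1 / R_total = 1 / 0.3722 = 2.687 W/m^2K

2.687 W/m^2K


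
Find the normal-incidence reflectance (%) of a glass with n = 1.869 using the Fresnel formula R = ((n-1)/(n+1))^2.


Fresnel reflectance at normal incidence:
  R = ((n - 1)/(n + 1))^2
  (n - 1)/(n + 1) = (1.869 - 1)/(1.869 + 1) = 0.302893
  R = 0.302893^2 = 0.0917442
  R(%) = 0.0917442 * 100 = 9.174%

9.174%


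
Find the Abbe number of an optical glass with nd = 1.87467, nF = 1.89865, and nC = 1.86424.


Abbe number formula: Vd = (nd - 1) / (nF - nC)
  nd - 1 = 1.87467 - 1 = 0.87467
  nF - nC = 1.89865 - 1.86424 = 0.03441
  Vd = 0.87467 / 0.03441 = 25.42

25.42


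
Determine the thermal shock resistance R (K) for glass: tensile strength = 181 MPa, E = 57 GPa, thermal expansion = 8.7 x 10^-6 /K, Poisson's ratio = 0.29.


Thermal shock resistance: R = sigma * (1 - nu) / (E * alpha)
  Numerator = 181 * (1 - 0.29) = 128.51
  Denominator = 57 * 1000 * (8.7 x 10^-6) = 0.4959
  R = 128.51 / 0.4959 = 259.1 K

259.1 K


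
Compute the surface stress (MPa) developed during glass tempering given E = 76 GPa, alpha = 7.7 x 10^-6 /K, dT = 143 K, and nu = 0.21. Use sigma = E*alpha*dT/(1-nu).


Tempering stress: sigma = E * alpha * dT / (1 - nu)
  E (MPa) = 76 * 1000 = 76000
  Numerator = 76000 * (7.7 x 10^-6) * 143 = 83.6836
  Denominator = 1 - 0.21 = 0.79
  sigma = 83.6836 / 0.79 = 105.9 MPa

105.9 MPa


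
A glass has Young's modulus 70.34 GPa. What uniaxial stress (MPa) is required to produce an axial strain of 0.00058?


Rearrange E = sigma / epsilon:
  sigma = E * epsilon
  E (MPa) = 70.34 * 1000 = 70340
  sigma = 70340 * 0.00058 = 40.8 MPa

40.8 MPa


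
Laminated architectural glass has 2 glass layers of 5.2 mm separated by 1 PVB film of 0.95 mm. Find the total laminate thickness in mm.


Total thickness = glass contribution + PVB contribution
  Glass: 2 * 5.2 = 10.4 mm
  PVB: 1 * 0.95 = 0.95 mm
  Total = 10.4 + 0.95 = 11.35 mm

11.35 mm


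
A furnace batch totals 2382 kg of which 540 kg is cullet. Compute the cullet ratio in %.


Cullet ratio = (cullet mass / total batch mass) * 100
  Ratio = 540 / 2382 * 100 = 22.67%

22.67%


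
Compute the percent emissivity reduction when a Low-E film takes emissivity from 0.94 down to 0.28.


Percentage reduction = (1 - coated/uncoated) * 100
  Ratio = 0.28 / 0.94 = 0.2979
  Reduction = (1 - 0.2979) * 100 = 70.2%

70.2%


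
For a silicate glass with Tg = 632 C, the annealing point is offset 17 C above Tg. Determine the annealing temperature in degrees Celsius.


The annealing temperature is Tg plus the offset:
  T_anneal = 632 + 17 = 649 C

649 C


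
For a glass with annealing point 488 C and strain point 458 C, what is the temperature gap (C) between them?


Gap = T_anneal - T_strain:
  gap = 488 - 458 = 30 C

30 C


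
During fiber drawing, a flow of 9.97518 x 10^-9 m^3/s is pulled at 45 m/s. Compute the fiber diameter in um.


Cross-sectional area from continuity:
  A = Q / v = 9.97518 x 10^-9 / 45 = 2.216707 x 10^-10 m^2
Diameter from circular cross-section:
  d = sqrt(4A / pi) * 10^6 (m -> um)
  d = sqrt(4 * 2.216707 x 10^-10 / pi) * 10^6 = 16.8 um

16.8 um


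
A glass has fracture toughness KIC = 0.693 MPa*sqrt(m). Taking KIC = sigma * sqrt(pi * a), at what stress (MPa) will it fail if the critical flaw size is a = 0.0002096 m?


Rearrange KIC = sigma * sqrt(pi * a):
  sigma = KIC / sqrt(pi * a)
  sqrt(pi * 0.0002096) = 0.025661
  sigma = 0.693 / 0.025661 = 27.01 MPa

27.01 MPa


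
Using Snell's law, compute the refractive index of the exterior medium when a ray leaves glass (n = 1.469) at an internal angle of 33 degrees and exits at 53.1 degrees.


Apply Snell's law: n1 * sin(theta1) = n2 * sin(theta2)
  n2 = n1 * sin(theta1) / sin(theta2)
  sin(33) = 0.544639
  sin(53.1) = 0.799685
  n2 = 1.469 * 0.544639 / 0.799685 = 1.0005

1.0005


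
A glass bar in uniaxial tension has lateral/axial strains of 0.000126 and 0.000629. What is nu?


Poisson's ratio: nu = lateral strain / axial strain
  nu = 0.000126 / 0.000629 = 0.2003

0.2003


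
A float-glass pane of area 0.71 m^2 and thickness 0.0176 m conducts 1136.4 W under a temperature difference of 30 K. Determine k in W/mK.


Fourier's law rearranged: k = Q * t / (A * dT)
  Numerator = 1136.4 * 0.0176 = 20.00064
  Denominator = 0.71 * 30 = 21.3
  k = 20.00064 / 21.3 = 0.939 W/mK

0.939 W/mK


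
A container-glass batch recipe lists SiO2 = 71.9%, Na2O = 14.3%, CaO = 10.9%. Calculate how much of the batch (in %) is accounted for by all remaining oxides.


Sum the three major oxides:
  SiO2 + Na2O + CaO = 71.9 + 14.3 + 10.9 = 97.1%
Subtract from 100%:
  Others = 100 - 97.1 = 2.9%

2.9%


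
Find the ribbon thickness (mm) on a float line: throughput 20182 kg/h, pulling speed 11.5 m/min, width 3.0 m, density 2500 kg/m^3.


Ribbon cross-section from mass balance:
  Volume rate = throughput / density = 20182 / 2500 = 8.0728 m^3/h
  thickness = volume rate / (speed * 60 * width), i.e.
  thickness = throughput / (60 * speed * width * density) * 1000
  thickness = 20182 / (60 * 11.5 * 3.0 * 2500) * 1000 = 3.9 mm

3.9 mm


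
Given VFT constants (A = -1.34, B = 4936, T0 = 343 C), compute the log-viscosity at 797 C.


VFT equation: log(eta) = A + B / (T - T0)
  T - T0 = 797 - 343 = 454
  B / (T - T0) = 4936 / 454 = 10.872
  log(eta) = -1.34 + 10.872 = 9.532

9.532


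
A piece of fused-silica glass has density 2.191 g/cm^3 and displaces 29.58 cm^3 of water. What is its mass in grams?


Rearrange rho = m / V:
  m = rho * V
  m = 2.191 * 29.58 = 64.81 g

64.81 g


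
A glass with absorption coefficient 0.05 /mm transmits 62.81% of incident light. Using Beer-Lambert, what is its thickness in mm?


Rearrange T = exp(-alpha * thickness):
  thickness = -ln(T) / alpha
  T = 62.81/100 = 0.6281
  ln(T) = -0.46506
  -ln(T) = 0.46506
  thickness = 0.46506 / 0.05 = 9.3 mm

9.3 mm


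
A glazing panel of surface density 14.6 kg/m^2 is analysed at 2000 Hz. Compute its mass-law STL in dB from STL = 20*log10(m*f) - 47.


Mass law: STL = 20 * log10(m * f) - 47
  m * f = 14.6 * 2000 = 29200
  log10(29200) = 4.46538
  STL = 20 * 4.46538 - 47 = 89.3076 - 47 = 42.3 dB

42.3 dB


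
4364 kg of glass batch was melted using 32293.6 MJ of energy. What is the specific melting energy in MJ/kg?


Rearrange E = m * s for s:
  s = E / m
  s = 32293.6 / 4364 = 7.4 MJ/kg

7.4 MJ/kg


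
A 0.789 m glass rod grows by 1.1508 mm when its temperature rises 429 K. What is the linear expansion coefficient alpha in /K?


Rearrange dL = alpha * L0 * dT for alpha:
  alpha = dL / (L0 * dT)
  alpha = (1.1508 / 1000) / (0.789 * 429) = 0.0000034 /K = 3.4 x 10^-6 /K

3.4 x 10^-6 /K


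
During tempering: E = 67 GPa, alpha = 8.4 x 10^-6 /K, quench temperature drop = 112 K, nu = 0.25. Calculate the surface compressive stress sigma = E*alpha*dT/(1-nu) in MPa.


Tempering stress: sigma = E * alpha * dT / (1 - nu)
  E (MPa) = 67 * 1000 = 67000
  Numerator = 67000 * (8.4 x 10^-6) * 112 = 63.0336
  Denominator = 1 - 0.25 = 0.75
  sigma = 63.0336 / 0.75 = 84.0 MPa

84.0 MPa


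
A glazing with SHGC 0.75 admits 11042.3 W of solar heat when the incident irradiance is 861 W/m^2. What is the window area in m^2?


Rearrange Q = Area * SHGC * Irradiance:
  Area = Q / (SHGC * Irradiance)
  Area = 11042.3 / (0.75 * 861) = 17.1 m^2

17.1 m^2


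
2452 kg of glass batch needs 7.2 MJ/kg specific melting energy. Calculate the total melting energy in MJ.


Total energy = mass * specific energy
  E = 2452 * 7.2 = 17654.4 MJ

17654.4 MJ


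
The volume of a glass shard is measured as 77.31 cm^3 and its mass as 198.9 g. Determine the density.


Use the definition of density:
  rho = mass / volume
  rho = 198.9 / 77.31 = 2.573 g/cm^3

2.573 g/cm^3


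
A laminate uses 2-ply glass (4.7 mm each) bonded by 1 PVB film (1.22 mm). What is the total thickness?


Total thickness = glass contribution + PVB contribution
  Glass: 2 * 4.7 = 9.4 mm
  PVB: 1 * 1.22 = 1.22 mm
  Total = 9.4 + 1.22 = 10.62 mm

10.62 mm


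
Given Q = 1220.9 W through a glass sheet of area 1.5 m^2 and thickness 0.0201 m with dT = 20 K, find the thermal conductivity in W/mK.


Fourier's law rearranged: k = Q * t / (A * dT)
  Numerator = 1220.9 * 0.0201 = 24.54009
  Denominator = 1.5 * 20 = 30.0
  k = 24.54009 / 30.0 = 0.818 W/mK

0.818 W/mK


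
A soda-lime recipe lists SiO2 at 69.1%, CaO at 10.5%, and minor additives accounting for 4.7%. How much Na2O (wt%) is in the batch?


Pieces sum to 100%:
  Na2O = 100 - (SiO2 + CaO + others)
  Na2O = 100 - (69.1 + 10.5 + 4.7) = 15.7%

15.7%


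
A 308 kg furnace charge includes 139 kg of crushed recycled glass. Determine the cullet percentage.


Cullet ratio = (cullet mass / total batch mass) * 100
  Ratio = 139 / 308 * 100 = 45.13%

45.13%


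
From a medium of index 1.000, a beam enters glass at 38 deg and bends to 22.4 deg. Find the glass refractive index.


Apply Snell's law: n1 * sin(theta1) = n2 * sin(theta2)
  n2 = n1 * sin(theta1) / sin(theta2)
  sin(38) = 0.615661
  sin(22.4) = 0.38107
  n2 = 1.000 * 0.615661 / 0.38107 = 1.6156

1.6156


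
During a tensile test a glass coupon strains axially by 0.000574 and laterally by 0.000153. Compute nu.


Poisson's ratio: nu = lateral strain / axial strain
  nu = 0.000153 / 0.000574 = 0.2666

0.2666


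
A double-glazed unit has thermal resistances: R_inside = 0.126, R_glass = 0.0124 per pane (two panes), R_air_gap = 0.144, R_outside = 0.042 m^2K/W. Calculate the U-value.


Total thermal resistance (series):
  R_total = R_in + R_glass + R_air + R_glass + R_out
  R_total = 0.126 + 0.0124 + 0.144 + 0.0124 + 0.042 = 0.3368 m^2K/W
U-value = 1 / R_total = 1 / 0.3368 = 2.969 W/m^2K

2.969 W/m^2K


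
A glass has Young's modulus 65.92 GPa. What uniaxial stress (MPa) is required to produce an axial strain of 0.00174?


Rearrange E = sigma / epsilon:
  sigma = E * epsilon
  E (MPa) = 65.92 * 1000 = 65920
  sigma = 65920 * 0.00174 = 114.7 MPa

114.7 MPa


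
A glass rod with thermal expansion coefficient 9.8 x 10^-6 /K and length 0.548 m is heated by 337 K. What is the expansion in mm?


Thermal expansion formula: dL = alpha * L0 * dT
  dL = (9.8 x 10^-6) * 0.548 * 337 = 0.00180982 m
Convert to mm: 0.00180982 * 1000 = 1.8098 mm

1.8098 mm


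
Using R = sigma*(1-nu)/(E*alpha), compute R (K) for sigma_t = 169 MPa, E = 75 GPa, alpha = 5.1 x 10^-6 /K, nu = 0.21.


Thermal shock resistance: R = sigma * (1 - nu) / (E * alpha)
  Numerator = 169 * (1 - 0.21) = 133.51
  Denominator = 75 * 1000 * (5.1 x 10^-6) = 0.3825
  R = 133.51 / 0.3825 = 349.0 K

349.0 K


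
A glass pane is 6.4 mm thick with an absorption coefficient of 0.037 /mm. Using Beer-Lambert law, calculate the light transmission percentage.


Beer-Lambert law: T = exp(-alpha * thickness)
  exponent = -0.037 * 6.4 = -0.2368
  T = exp(-0.2368) = 0.7891
  Percentage = 0.7891 * 100 = 78.91%

78.91%


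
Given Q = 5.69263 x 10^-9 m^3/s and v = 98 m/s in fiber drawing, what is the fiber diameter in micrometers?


Cross-sectional area from continuity:
  A = Q / v = 5.69263 x 10^-9 / 98 = 5.808806 x 10^-11 m^2
Diameter from circular cross-section:
  d = sqrt(4A / pi) * 10^6 (m -> um)
  d = sqrt(4 * 5.808806 x 10^-11 / pi) * 10^6 = 8.6 um

8.6 um


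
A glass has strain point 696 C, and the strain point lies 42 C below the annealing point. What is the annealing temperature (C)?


T_anneal = T_strain + gap:
  T_anneal = 696 + 42 = 738 C

738 C


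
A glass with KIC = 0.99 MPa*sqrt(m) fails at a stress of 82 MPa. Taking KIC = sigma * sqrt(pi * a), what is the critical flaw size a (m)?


Rearrange KIC = sigma * sqrt(pi * a):
  sqrt(pi * a) = KIC / sigma
  sqrt(pi * a) = 0.99 / 82 = 0.012073
  a = (KIC / sigma)^2 / pi
  a = 0.012073^2 / pi = 0.0000464 m

0.0000464 m


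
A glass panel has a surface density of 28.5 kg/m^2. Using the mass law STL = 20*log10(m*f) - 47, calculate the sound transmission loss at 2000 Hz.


Mass law: STL = 20 * log10(m * f) - 47
  m * f = 28.5 * 2000 = 57000
  log10(57000) = 4.75587
  STL = 20 * 4.75587 - 47 = 95.1174 - 47 = 48.1 dB

48.1 dB


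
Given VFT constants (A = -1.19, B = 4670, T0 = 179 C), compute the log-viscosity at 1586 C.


VFT equation: log(eta) = A + B / (T - T0)
  T - T0 = 1586 - 179 = 1407
  B / (T - T0) = 4670 / 1407 = 3.319
  log(eta) = -1.19 + 3.319 = 2.129

2.129


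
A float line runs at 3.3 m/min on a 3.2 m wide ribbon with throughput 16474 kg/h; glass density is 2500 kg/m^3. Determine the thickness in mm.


Ribbon cross-section from mass balance:
  Volume rate = throughput / density = 16474 / 2500 = 6.5896 m^3/h
  thickness = volume rate / (speed * 60 * width), i.e.
  thickness = throughput / (60 * speed * width * density) * 1000
  thickness = 16474 / (60 * 3.3 * 3.2 * 2500) * 1000 = 10.4 mm

10.4 mm


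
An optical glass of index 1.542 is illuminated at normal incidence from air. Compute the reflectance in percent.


Fresnel reflectance at normal incidence:
  R = ((n - 1)/(n + 1))^2
  (n - 1)/(n + 1) = (1.542 - 1)/(1.542 + 1) = 0.213218
  R = 0.213218^2 = 0.0454619
  R(%) = 0.0454619 * 100 = 4.546%

4.546%


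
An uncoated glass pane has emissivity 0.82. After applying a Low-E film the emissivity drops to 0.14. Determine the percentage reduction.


Percentage reduction = (1 - coated/uncoated) * 100
  Ratio = 0.14 / 0.82 = 0.1707
  Reduction = (1 - 0.1707) * 100 = 82.9%

82.9%


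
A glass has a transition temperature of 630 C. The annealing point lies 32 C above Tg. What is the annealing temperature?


The annealing temperature is Tg plus the offset:
  T_anneal = 630 + 32 = 662 C

662 C
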